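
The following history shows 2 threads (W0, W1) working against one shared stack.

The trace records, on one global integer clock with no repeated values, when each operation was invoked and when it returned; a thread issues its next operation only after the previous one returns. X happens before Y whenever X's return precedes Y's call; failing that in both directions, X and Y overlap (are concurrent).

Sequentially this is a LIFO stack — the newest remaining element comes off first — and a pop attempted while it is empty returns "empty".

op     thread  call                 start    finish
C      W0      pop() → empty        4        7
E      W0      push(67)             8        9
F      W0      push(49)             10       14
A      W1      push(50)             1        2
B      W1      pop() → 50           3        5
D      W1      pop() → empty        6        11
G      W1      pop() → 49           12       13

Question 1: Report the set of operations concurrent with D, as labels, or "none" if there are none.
C, E, F

D spans [6,11]: anything still running between times 6 and 11 counts as concurrent
A [1,2]: before
B [3,5]: before
C [4,7]: concurrent
E [8,9]: concurrent
F [10,14]: concurrent
G [12,13]: after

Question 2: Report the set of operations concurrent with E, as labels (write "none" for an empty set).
D

overlap test against E [8,9]: concurrent iff the interval meets 8..9
A [1,2]: before
B [3,5]: before
C [4,7]: before
D [6,11]: concurrent
F [10,14]: after
G [12,13]: after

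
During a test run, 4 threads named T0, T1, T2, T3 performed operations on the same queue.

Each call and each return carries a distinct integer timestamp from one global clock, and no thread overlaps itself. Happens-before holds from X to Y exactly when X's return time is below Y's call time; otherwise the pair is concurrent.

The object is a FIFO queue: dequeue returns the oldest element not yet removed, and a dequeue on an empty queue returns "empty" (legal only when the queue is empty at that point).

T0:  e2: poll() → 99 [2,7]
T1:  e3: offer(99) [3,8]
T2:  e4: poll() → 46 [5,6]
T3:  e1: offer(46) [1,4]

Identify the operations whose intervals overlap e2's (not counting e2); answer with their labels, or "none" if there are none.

e1, e3, e4

concurrent with e2 ([2,7]): every op whose interval crosses 2..7
e1 [1,4]: concurrent
e3 [3,8]: concurrent
e4 [5,6]: concurrent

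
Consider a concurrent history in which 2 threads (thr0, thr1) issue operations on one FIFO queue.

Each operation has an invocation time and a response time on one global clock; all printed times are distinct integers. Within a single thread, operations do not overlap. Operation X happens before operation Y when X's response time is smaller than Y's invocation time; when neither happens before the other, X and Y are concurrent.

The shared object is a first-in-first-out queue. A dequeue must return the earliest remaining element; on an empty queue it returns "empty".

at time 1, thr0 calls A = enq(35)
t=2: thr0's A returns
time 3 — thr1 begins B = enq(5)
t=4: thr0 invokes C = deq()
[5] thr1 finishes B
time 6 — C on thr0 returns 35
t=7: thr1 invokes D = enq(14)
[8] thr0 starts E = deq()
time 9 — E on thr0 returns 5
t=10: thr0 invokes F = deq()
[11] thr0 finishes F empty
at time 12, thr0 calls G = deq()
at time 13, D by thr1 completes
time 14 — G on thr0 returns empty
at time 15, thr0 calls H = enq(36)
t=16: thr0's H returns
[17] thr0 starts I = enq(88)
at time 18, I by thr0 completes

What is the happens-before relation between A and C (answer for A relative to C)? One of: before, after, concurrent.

A spans [1,2], C spans [4,6]
resp(A)=2 < inv(C)=4

before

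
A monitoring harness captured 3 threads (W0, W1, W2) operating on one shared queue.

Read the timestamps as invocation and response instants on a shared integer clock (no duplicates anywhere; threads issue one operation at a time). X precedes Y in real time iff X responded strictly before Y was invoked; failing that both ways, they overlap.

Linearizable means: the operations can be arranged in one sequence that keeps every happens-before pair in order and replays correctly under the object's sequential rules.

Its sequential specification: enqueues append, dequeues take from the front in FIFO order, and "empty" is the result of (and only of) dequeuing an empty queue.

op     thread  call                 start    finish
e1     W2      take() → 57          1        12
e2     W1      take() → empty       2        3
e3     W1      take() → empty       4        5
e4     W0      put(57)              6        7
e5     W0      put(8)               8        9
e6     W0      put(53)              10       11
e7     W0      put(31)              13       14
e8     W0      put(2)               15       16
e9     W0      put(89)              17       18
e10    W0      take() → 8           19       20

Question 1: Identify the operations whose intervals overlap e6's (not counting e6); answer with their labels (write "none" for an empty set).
e6 runs from 10 to 11; window-overlapping ops are concurrent
e1 [1,12]: concurrent
e2 [2,3]: before
e3 [4,5]: before
e4 [6,7]: before
e5 [8,9]: before
e7 [13,14]: after
e8 [15,16]: after
e9 [17,18]: after
e10 [19,20]: after

e1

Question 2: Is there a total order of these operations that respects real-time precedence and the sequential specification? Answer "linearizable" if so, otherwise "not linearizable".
one valid linearization: e2, e3, e4, e1, e5, e6, e7, e8, e9, e10
after step 1 (e2 take() → empty): queue <>
after step 2 (e3 take() → empty): queue <>
after step 3 (e4 put(57)): queue <57>
after step 4 (e1 take() → 57): queue <>
after step 5 (e5 put(8)): queue <8>
after step 6 (e6 put(53)): queue <8,53>
after step 7 (e7 put(31)): queue <8,53,31>
after step 8 (e8 put(2)): queue <8,53,31,2>
after step 9 (e9 put(89)): queue <8,53,31,2,89>
after step 10 (e10 take() → 8): queue <53,31,2,89>

linearizable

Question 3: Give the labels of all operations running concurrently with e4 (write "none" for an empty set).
e4 spans [6,7]: anything still running between times 6 and 7 counts as concurrent
e1 [1,12]: concurrent
e2 [2,3]: before
e3 [4,5]: before
e5 [8,9]: after
e6 [10,11]: after
e7 [13,14]: after
e8 [15,16]: after
e9 [17,18]: after
e10 [19,20]: after

e1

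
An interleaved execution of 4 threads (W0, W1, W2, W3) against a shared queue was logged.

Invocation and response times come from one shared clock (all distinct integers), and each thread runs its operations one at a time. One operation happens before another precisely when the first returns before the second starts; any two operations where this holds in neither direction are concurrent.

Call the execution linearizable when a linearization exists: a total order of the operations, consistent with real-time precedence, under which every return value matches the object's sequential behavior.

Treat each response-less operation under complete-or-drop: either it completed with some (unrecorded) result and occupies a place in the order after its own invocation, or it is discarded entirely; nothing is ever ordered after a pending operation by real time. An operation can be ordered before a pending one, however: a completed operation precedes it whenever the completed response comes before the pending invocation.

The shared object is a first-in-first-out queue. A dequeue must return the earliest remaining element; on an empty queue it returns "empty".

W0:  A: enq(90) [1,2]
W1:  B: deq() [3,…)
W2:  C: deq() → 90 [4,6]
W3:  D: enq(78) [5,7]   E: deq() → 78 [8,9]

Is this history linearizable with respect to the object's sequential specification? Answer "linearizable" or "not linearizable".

linearizable

one valid linearization: A, C, B, D, E
after step 1 (A enq(90)): queue <90>
after step 2 (C deq() → 90): queue <>
after step 3 (B deq() (pending, included)): queue <>
after step 4 (D enq(78)): queue <78>
after step 5 (E deq() → 78): queue <>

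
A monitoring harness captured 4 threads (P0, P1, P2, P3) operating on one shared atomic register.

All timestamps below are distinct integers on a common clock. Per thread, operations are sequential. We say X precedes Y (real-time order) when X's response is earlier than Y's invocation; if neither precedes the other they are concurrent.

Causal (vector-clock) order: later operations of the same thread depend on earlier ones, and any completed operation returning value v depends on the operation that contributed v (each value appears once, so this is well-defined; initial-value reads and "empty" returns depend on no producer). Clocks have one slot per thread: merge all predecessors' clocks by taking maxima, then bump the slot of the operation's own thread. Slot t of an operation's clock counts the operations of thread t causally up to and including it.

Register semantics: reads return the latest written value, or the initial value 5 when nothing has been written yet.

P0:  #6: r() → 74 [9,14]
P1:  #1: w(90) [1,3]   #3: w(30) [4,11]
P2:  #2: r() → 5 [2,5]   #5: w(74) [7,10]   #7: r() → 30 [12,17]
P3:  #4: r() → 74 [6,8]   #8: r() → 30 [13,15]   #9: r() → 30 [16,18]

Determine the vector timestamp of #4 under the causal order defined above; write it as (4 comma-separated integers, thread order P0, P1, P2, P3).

no predecessors for #2 (invoked 2): P2 increments from zero → (0, 0, 1, 0)
no predecessors for #1 (invoked 1): P1 increments from zero → (0, 1, 0, 0)
#5 (invocation 7): componentwise max over VC(#2)=(0, 0, 1, 0), +1 at P2, giving (0, 0, 2, 0)
#3 (invocation 4): componentwise max over VC(#1)=(0, 1, 0, 0), +1 at P1, giving (0, 2, 0, 0)
#4 (invocation 6): componentwise max over VC(#5)=(0, 0, 2, 0), +1 at P3, giving (0, 0, 2, 1)
#6 (invocation 9): componentwise max over VC(#5)=(0, 0, 2, 0), +1 at P0, giving (1, 0, 2, 0)
#7 (invocation 12): componentwise max over VC(#3)=(0, 2, 0, 0), VC(#5)=(0, 0, 2, 0), +1 at P2, giving (0, 2, 3, 0)
#8 (invocation 13): componentwise max over VC(#3)=(0, 2, 0, 0), VC(#4)=(0, 0, 2, 1), +1 at P3, giving (0, 2, 2, 2)
#9 (invocation 16): componentwise max over VC(#3)=(0, 2, 0, 0), VC(#8)=(0, 2, 2, 2), +1 at P3, giving (0, 2, 2, 3)
target: VC(#4) = (0, 0, 2, 1)

(0, 0, 2, 1)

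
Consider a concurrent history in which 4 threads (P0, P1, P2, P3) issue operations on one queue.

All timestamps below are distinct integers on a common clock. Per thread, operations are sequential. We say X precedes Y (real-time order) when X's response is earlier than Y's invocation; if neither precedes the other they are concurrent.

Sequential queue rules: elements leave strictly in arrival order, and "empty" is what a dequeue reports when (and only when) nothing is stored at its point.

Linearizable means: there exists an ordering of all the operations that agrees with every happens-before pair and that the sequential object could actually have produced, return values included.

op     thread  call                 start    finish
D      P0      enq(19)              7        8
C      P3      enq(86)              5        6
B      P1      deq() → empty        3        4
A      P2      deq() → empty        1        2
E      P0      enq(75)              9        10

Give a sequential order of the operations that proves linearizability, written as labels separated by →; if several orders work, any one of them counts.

1. A deq() → empty, leaving queue <>
2. B deq() → empty, leaving queue <>
3. C enq(86), leaving queue <86>
4. D enq(19), leaving queue <86,19>
5. E enq(75), leaving queue <86,19,75>

A → B → C → D → E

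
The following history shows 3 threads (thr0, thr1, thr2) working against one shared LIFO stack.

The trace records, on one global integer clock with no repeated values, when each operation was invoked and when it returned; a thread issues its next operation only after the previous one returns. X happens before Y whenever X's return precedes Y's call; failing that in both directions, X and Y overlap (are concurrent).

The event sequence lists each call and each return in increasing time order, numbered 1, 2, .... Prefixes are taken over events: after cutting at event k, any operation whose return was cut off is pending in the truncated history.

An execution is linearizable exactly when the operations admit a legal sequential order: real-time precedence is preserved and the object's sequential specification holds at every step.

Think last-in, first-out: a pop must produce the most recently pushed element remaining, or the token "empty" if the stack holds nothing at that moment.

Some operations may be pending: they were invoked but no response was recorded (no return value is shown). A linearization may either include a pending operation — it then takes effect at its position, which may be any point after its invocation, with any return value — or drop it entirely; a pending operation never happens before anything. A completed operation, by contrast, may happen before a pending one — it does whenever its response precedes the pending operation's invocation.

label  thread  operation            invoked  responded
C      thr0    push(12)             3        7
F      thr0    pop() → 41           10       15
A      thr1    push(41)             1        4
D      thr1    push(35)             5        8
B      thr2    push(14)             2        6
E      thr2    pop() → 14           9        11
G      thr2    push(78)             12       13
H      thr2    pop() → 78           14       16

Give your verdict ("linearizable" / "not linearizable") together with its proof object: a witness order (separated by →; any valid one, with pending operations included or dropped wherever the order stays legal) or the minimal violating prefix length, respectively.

not linearizable — minimal violating prefix: 15 events

already the first 15 events (up to F's response at time 15) admit no linearization; the first 14 still do
every one of the 36 real-time-consistent orders over 7 completed LIFO stack ops fails the sequential spec
no completion choice of the 1 pending operation (H) rescues it — every subset was tried
sample order A, B, C, D, E, F, G (pending dropped) stalls at step 5 — E pop() → 14 has no legal effect
sample order A, B, C, D, E, G, F (pending dropped) stalls at step 5 — E pop() → 14 has no legal effect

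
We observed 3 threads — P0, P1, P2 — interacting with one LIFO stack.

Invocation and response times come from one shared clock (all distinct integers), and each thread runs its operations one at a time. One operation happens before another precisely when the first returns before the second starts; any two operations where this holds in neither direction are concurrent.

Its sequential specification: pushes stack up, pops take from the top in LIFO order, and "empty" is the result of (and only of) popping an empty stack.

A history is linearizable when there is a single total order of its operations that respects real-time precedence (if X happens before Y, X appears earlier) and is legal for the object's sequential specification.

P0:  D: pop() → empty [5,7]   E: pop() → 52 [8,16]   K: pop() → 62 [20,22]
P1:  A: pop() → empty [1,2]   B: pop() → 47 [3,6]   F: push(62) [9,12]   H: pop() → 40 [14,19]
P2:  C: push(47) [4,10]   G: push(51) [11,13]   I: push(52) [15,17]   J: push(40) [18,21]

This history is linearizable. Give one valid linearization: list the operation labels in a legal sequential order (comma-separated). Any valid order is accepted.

1. A pop() → empty, leaving stack <>
2. C push(47), leaving stack <47>
3. B pop() → 47, leaving stack <>
4. D pop() → empty, leaving stack <>
5. G push(51), leaving stack <51>
6. F push(62), leaving stack <51,62>
7. I push(52), leaving stack <51,62,52>
8. E pop() → 52, leaving stack <51,62>
9. J push(40), leaving stack <51,62,40>
10. H pop() → 40, leaving stack <51,62>
11. K pop() → 62, leaving stack <51>

A, C, B, D, G, F, I, E, J, H, K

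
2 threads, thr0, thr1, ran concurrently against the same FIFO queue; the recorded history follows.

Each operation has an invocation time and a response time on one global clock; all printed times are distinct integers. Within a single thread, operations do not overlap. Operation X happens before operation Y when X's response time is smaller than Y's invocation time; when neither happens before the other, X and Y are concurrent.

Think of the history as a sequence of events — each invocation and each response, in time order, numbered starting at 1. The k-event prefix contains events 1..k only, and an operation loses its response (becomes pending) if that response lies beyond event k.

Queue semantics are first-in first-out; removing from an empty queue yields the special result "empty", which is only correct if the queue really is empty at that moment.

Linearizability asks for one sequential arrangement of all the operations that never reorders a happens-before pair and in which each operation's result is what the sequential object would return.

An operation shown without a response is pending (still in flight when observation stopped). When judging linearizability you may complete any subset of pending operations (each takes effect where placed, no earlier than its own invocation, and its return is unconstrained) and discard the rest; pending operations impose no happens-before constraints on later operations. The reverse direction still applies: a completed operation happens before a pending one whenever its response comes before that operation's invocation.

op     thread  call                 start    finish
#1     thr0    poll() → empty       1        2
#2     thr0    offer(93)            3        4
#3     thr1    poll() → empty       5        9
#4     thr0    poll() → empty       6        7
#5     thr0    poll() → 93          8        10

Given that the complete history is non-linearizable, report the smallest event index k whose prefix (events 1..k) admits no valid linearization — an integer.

9

events 1..8 are linearizable, e.g. via #1, #2, #3, #4:
after step 1 (#1 poll() → empty): queue <>
after step 2 (#2 offer(93)): queue <93>
after step 3 (#3 poll() (pending, included)): queue <>
after step 4 (#4 poll() → empty): queue <>
at event 9 (#3's time-9 response) nothing linearizes any more
including or dropping the 1 pending operation (#5) in any combination fails
one such order, #1, #2, #3, #4 (pending dropped), breaks at step 3 where #3 poll() → empty is illegal
one such order, #1, #2, #4, #3 (pending dropped), breaks at step 3 where #4 poll() → empty is illegal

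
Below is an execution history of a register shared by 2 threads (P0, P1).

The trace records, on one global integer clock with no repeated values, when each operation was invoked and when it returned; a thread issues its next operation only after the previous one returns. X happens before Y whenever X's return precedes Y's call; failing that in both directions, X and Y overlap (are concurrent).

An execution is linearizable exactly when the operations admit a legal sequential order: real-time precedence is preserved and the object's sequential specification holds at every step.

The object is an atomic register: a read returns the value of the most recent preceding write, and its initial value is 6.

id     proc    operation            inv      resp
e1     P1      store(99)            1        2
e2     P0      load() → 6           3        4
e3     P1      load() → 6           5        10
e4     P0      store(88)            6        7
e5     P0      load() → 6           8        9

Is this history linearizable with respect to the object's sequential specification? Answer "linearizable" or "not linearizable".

not linearizable

prefix check: 1..3 passes, 1..4 fails once e2's time-4 response joins
one real-time candidate order over the 2 completed operations — the register replay rejects it
one such order, e1, e2, breaks at step 2 where e2 load() → 6 is illegal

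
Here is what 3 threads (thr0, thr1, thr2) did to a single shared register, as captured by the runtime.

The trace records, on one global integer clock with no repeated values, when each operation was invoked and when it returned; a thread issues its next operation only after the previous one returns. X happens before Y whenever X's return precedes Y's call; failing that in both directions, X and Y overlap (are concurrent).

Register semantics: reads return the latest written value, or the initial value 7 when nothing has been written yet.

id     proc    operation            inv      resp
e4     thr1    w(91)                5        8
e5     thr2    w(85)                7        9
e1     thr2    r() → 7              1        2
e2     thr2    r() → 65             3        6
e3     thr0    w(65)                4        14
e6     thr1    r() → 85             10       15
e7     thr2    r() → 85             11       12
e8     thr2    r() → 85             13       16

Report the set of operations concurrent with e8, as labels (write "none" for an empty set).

e3, e6

e8 spans [13,16]; an op avoiding the whole window 13..16 is ordered, any other is concurrent
e1 [1,2]: before
e2 [3,6]: before
e3 [4,14]: concurrent
e4 [5,8]: before
e5 [7,9]: before
e6 [10,15]: concurrent
e7 [11,12]: before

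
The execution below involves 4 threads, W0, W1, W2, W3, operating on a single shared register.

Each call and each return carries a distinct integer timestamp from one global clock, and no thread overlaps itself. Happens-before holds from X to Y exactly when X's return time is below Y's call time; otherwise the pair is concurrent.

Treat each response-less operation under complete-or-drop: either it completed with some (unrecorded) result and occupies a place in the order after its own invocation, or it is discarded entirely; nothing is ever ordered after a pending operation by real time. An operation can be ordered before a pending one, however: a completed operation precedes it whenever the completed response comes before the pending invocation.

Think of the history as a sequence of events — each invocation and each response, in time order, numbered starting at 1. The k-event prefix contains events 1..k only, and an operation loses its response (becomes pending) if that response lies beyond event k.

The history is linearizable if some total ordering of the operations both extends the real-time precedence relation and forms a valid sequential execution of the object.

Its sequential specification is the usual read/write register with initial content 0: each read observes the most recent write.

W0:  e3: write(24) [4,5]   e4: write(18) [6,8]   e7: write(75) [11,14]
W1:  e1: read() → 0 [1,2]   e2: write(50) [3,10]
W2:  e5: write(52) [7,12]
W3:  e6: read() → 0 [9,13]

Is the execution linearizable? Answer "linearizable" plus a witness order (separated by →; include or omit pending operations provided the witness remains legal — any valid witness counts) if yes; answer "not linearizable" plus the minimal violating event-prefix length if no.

not linearizable — minimal violating prefix: 13 events

prefix check: 1..12 passes, 1..13 fails once e6's time-13 response joins
6 completed operations, 15 real-time-consistent orders — every register replay fails
no completion choice of the 1 pending operation (e7) rescues it — every subset was tried
for example e1, e2, e3, e4, e5, e6 (pending dropped) fails at step 6: e6 read() → 0 is not legal there
for example e1, e2, e3, e4, e6, e5 (pending dropped) fails at step 5: e6 read() → 0 is not legal there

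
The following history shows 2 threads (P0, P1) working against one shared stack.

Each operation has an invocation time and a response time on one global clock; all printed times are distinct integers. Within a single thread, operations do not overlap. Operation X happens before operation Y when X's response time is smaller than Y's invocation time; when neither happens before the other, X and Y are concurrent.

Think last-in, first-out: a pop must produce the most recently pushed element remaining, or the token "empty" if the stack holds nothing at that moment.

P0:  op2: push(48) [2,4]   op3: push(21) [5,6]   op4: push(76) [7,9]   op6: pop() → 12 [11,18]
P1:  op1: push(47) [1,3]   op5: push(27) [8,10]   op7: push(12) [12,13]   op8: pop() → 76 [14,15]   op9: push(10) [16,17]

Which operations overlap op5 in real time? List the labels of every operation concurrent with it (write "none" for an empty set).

op4

op5 spans [8,10]; an op avoiding the whole window 8..10 is ordered, any other is concurrent
op1 [1,3]: before
op2 [2,4]: before
op3 [5,6]: before
op4 [7,9]: concurrent
op6 [11,18]: after
op7 [12,13]: after
op8 [14,15]: after
op9 [16,17]: after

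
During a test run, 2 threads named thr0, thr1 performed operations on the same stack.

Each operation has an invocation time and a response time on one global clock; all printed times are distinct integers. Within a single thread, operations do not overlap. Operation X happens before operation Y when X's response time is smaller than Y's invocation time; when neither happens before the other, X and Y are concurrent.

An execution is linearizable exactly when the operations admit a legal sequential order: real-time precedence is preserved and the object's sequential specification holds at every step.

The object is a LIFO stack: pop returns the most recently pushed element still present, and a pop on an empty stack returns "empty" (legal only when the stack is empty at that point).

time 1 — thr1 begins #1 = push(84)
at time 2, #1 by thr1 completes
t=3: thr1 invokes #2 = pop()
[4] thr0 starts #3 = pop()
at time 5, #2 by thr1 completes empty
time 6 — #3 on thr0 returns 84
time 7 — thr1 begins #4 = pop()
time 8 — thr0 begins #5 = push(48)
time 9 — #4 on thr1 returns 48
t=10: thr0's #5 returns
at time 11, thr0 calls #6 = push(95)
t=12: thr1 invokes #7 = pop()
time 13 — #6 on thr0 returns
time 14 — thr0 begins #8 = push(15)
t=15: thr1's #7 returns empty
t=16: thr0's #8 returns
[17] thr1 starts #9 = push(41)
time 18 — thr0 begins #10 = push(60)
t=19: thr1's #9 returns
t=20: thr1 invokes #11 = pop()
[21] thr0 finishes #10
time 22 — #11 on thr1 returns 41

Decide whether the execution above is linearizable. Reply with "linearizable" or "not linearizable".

witness order: #1, #3, #2, #5, #4, #7, #6, #8, #9, #11, #10
after step 1 (#1 push(84)): stack <84>
after step 2 (#3 pop() → 84): stack <>
after step 3 (#2 pop() → empty): stack <>
after step 4 (#5 push(48)): stack <48>
after step 5 (#4 pop() → 48): stack <>
after step 6 (#7 pop() → empty): stack <>
after step 7 (#6 push(95)): stack <95>
after step 8 (#8 push(15)): stack <95,15>
after step 9 (#9 push(41)): stack <95,15,41>
after step 10 (#11 pop() → 41): stack <95,15>
after step 11 (#10 push(60)): stack <95,15,60>

linearizable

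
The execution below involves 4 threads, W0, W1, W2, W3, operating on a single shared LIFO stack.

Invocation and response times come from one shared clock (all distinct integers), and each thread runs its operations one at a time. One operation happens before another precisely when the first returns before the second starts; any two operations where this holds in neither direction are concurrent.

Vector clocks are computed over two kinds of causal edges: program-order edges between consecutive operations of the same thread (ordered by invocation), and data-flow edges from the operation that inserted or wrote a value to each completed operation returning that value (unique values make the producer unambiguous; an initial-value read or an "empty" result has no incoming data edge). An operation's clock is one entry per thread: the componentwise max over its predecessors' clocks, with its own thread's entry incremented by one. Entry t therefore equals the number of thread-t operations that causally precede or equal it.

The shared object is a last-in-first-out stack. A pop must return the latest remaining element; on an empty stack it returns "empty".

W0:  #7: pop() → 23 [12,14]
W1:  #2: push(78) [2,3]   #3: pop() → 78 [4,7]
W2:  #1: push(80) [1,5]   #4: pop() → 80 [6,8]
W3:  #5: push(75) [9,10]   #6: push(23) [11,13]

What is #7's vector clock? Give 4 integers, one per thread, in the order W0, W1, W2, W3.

(1, 0, 0, 2)

#5, invoked 9, has no incoming edges; only W3's bump applies → (0, 0, 0, 1)
#1, invoked 1, has no incoming edges; only W2's bump applies → (0, 0, 1, 0)
#2, invoked 2, has no incoming edges; only W1's bump applies → (0, 1, 0, 0)
from VC(#5)=(0, 0, 0, 1), #6 (invoked 11) maxes components and bumps W3 → (0, 0, 0, 2)
from VC(#1)=(0, 0, 1, 0), #4 (invoked 6) maxes components and bumps W2 → (0, 0, 2, 0)
from VC(#2)=(0, 1, 0, 0), #3 (invoked 4) maxes components and bumps W1 → (0, 2, 0, 0)
from VC(#6)=(0, 0, 0, 2), #7 (invoked 12) maxes components and bumps W0 → (1, 0, 0, 2)
target: VC(#7) = (1, 0, 0, 2)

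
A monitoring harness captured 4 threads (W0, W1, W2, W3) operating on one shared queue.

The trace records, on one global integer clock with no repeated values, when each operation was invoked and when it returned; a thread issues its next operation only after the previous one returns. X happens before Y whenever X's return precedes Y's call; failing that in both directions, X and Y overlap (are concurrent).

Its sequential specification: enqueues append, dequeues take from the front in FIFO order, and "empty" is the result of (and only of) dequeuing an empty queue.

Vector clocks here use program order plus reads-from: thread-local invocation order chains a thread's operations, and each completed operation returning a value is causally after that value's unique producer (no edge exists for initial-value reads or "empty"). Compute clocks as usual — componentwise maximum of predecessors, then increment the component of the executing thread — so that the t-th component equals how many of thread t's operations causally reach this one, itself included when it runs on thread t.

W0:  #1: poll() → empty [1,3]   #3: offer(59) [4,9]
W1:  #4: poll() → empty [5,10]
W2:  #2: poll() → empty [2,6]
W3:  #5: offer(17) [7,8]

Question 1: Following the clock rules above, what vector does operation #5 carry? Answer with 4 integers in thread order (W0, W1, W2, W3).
Answer: (0, 0, 0, 1)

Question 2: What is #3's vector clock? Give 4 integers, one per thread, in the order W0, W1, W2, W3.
Answer: (2, 0, 0, 0)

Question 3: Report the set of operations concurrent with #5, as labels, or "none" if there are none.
Answer: #3, #4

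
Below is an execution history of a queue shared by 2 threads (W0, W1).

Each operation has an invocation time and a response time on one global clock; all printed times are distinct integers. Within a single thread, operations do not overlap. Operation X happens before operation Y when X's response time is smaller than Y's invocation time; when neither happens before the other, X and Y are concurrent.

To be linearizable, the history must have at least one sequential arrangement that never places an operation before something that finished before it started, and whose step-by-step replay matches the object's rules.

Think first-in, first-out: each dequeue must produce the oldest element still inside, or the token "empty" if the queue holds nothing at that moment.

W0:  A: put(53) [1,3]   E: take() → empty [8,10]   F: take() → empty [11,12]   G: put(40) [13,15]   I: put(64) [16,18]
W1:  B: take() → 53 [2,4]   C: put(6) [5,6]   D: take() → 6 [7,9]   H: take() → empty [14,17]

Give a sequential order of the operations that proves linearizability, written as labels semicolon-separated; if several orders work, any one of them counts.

A; B; C; D; E; F; H; G; I

1. A put(53), leaving queue <53>
2. B take() → 53, leaving queue <>
3. C put(6), leaving queue <6>
4. D take() → 6, leaving queue <>
5. E take() → empty, leaving queue <>
6. F take() → empty, leaving queue <>
7. H take() → empty, leaving queue <>
8. G put(40), leaving queue <40>
9. I put(64), leaving queue <40,64>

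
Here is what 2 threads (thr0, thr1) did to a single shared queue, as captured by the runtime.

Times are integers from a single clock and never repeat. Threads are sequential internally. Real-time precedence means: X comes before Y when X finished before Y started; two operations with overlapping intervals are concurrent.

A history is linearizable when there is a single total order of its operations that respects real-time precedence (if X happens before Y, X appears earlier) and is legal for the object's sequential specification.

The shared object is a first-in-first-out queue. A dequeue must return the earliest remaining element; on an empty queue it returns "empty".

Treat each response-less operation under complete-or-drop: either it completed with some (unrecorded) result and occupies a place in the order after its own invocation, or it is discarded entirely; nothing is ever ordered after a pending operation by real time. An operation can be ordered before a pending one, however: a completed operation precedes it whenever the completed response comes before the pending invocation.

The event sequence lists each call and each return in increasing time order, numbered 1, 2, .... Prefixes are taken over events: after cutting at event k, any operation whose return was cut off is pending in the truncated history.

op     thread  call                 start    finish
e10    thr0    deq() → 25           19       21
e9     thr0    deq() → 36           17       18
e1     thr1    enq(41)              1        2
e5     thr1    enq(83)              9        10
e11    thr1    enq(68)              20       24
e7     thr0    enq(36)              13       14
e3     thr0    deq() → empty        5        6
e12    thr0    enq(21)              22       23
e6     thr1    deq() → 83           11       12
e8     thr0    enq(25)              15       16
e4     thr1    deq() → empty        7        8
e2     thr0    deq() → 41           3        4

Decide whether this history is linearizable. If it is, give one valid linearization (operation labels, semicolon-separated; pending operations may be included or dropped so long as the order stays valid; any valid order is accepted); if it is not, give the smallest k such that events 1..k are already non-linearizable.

after step 1 (e1 enq(41)): queue <41>
after step 2 (e2 deq() → 41): queue <>
after step 3 (e3 deq() → empty): queue <>
after step 4 (e4 deq() → empty): queue <>
after step 5 (e5 enq(83)): queue <83>
after step 6 (e6 deq() → 83): queue <>
after step 7 (e7 enq(36)): queue <36>
after step 8 (e8 enq(25)): queue <36,25>
after step 9 (e9 deq() → 36): queue <25>
after step 10 (e10 deq() → 25): queue <>
after step 11 (e11 enq(68)): queue <68>
after step 12 (e12 enq(21)): queue <68,21>

linearizable — witness: e1; e2; e3; e4; e5; e6; e7; e8; e9; e10; e11; e12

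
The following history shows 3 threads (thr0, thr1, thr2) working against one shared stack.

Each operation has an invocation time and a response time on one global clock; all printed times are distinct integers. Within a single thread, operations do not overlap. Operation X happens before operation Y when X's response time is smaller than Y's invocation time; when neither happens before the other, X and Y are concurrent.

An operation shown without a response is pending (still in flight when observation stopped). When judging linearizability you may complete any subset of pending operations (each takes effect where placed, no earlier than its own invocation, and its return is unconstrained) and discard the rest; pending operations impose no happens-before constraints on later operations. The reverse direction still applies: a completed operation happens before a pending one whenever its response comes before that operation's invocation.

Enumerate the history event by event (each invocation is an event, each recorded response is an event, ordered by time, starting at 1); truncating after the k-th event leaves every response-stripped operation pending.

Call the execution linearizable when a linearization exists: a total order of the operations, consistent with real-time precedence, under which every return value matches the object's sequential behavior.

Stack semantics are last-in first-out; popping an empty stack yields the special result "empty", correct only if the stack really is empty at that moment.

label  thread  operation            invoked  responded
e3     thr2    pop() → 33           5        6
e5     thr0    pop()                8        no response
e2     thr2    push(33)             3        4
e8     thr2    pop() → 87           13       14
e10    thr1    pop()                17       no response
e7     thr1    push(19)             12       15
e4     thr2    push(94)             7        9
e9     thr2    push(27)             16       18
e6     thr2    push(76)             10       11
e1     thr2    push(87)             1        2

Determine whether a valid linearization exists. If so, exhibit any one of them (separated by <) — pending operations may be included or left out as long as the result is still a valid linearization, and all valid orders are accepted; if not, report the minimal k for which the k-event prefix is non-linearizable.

not linearizable — minimal violating prefix: 14 events

through event 13 a valid linearization exists; event 14 (e8 responding at time 14) ends that
exactly one order of the 6 completed ops respects real time; the stack replay fails
include/drop combinations of the 2 pending operations (e5, e7) were all tried; none helps
sample order e1, e2, e3, e4, e6, e8 (pending dropped) stalls at step 6 — e8 pop() → 87 has no legal effect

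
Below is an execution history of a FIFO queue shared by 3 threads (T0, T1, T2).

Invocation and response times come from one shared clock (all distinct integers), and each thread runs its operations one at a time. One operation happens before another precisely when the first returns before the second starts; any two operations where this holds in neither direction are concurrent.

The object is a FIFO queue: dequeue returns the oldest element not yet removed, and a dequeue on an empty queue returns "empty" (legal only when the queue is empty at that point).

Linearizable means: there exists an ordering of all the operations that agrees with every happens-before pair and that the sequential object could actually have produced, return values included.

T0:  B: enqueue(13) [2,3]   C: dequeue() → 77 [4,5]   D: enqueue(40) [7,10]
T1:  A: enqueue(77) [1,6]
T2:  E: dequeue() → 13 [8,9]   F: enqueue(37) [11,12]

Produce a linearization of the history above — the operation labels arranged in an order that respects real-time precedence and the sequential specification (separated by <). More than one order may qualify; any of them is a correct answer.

1. A enqueue(77), leaving queue <77>
2. B enqueue(13), leaving queue <77,13>
3. C dequeue() → 77, leaving queue <13>
4. D enqueue(40), leaving queue <13,40>
5. E dequeue() → 13, leaving queue <40>
6. F enqueue(37), leaving queue <40,37>

A < B < C < D < E < F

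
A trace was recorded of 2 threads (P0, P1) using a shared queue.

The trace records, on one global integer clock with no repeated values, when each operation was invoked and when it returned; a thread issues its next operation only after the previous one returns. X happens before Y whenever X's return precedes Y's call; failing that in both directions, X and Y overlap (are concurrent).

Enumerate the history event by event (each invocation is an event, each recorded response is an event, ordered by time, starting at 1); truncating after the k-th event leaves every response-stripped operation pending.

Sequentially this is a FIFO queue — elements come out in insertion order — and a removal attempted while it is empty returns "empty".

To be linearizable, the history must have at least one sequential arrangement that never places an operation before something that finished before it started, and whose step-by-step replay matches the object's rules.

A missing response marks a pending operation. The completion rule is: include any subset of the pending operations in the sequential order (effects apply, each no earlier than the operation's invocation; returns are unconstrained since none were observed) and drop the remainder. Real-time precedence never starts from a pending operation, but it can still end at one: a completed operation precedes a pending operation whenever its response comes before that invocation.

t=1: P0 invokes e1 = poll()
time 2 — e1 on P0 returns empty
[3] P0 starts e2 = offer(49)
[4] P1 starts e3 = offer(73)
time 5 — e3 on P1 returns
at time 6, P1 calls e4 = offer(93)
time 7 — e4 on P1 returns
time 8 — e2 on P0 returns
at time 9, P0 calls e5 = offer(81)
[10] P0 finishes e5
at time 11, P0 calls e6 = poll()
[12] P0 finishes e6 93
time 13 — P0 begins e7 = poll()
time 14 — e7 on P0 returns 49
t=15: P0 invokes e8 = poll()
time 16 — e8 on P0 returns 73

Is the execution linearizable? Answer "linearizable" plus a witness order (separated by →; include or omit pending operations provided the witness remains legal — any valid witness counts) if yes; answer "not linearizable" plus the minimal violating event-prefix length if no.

not linearizable — minimal violating prefix: 12 events

the violation lands at event 12, e6's response at time 12: events 1..11 linearize, events 1..12 do not
the 6 completed operations admit 3 real-time orders; each fails the queue replay
take e1, e2, e3, e4, e5, e6: step 6 already fails, because e6 poll() → 93 cannot occur there
take e1, e3, e2, e4, e5, e6: step 6 already fails, because e6 poll() → 93 cannot occur there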